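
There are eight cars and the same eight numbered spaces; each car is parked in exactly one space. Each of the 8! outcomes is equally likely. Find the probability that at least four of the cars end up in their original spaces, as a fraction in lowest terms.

Favorable outcomes: Σ_{i≥4} C(8,i)·!(8-i) = 70·9 + 56·2 + 28·1 + 8·0 + 1·1 = 771.
Total outcomes: 8! = 40320.
Probability = 771/40320 = 257/13440.

257/13440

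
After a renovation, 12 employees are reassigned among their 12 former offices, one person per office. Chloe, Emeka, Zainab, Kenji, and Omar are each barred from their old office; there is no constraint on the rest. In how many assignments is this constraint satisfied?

312273360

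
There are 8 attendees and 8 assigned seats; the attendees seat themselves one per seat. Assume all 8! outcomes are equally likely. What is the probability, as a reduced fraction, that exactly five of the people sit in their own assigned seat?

1/360

Favorable outcomes: C(8,5)·!3 = 56·2 = 112.
Total outcomes: 8! = 40320.
Probability = 112/40320 = 1/360.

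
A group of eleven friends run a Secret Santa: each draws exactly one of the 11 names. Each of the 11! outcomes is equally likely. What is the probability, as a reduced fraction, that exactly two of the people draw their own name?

16687/90720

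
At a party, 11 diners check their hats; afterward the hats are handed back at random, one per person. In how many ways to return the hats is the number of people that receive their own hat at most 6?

39913444

# with exactly i fixed is C(11,i)·!(11-i); sum over i=0..6:
  i=0: C(11,0)·!11 = 1·14684570 = 14684570
  i=1: C(11,1)·!10 = 11·1334961 = 14684571
  i=2: C(11,2)·!9 = 55·133496 = 7342280
  i=3: C(11,3)·!8 = 165·14833 = 2447445
  i=4: C(11,4)·!7 = 330·1854 = 611820
  i=5: C(11,5)·!6 = 462·265 = 122430
  i=6: C(11,6)·!5 = 462·44 = 20328
Total = 39913444.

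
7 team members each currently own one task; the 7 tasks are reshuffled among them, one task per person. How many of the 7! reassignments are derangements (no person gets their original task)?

1854

The subfactorial !7 = [7!/e] (nearest integer).
7! = 5040, and 5040/e ≈ 1854.11, so !7 = 1854.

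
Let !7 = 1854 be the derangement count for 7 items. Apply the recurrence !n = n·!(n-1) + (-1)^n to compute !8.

14833

!8 = 8·1854 + 1 = 14833.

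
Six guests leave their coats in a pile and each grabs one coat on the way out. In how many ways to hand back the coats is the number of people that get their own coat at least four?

Sum C(6,i)·!(6-i) for i = 4..6:
  i=4: C(6,4)·!2 = 15·1 = 15
  i=5: C(6,5)·!1 = 6·0 = 0
  i=6: C(6,6)·!0 = 1·1 = 1
Total = 16.

16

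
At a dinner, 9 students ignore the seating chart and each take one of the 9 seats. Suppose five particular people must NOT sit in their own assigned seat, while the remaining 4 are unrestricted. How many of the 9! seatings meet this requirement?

Let A_j be the event that the j-th constrained one is fixed. By inclusion-exclusion over the 5 events:
Σ_{j=0}^{5} (-1)^j C(5,j)(9-j)!
= C(5,0)·9! - C(5,1)·8! + C(5,2)·7! - C(5,3)·6! + C(5,4)·5! - C(5,5)·4!
= 362880 - 201600 + 50400 - 7200 + 600 - 24
= 205056

205056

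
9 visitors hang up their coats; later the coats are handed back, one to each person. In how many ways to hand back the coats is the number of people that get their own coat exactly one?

133497

Choose which one of the 9 is fixed: C(9,1) = 9.
The other 8 form a derangement: !8 = 14833.
Total: 9 × 14833 = 133497.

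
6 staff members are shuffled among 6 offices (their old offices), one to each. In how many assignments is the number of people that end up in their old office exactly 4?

15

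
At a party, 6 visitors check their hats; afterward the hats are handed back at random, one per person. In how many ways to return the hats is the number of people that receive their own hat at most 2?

# with exactly i fixed is C(6,i)·!(6-i); sum over i=0..2:
  i=0: C(6,0)·!6 = 1·265 = 265
  i=1: C(6,1)·!5 = 6·44 = 264
  i=2: C(6,2)·!4 = 15·9 = 135
Total = 664.

664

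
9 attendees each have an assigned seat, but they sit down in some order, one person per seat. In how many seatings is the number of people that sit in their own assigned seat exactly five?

Pick the 5 fixed positions: C(9,5) = 126 ways.
The other 4 form a derangement: !4 = 9.
Total: 126 × 9 = 1134.

1134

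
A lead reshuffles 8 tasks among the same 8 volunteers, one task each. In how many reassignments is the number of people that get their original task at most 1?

# with exactly i fixed is C(8,i)·!(8-i); sum over i=0..1:
  i=0: C(8,0)·!8 = 1·14833 = 14833
  i=1: C(8,1)·!7 = 8·1854 = 14832
Total = 29665.

29665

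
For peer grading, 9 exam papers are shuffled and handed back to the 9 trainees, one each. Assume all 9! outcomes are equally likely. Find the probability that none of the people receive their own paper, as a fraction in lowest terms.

16687/45360

Favorable outcomes: !9 = 133496.
Total outcomes: 9! = 362880.
Probability = 133496/362880 = 16687/45360.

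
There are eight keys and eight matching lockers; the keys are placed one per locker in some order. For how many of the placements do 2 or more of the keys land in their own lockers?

10655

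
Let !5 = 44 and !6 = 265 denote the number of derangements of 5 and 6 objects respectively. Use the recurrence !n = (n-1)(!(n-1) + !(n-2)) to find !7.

!7 = (7-1)·(!6 + !5) = 6·(265 + 44) = 6·309 = 1854.

1854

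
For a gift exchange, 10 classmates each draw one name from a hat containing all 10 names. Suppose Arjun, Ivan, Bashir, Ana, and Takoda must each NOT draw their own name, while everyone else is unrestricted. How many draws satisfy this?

Inclusion-exclusion on the 5 forbidden self-matches:
Σ_{j=0}^{5} (-1)^j C(5,j)(10-j)!
= C(5,0)·10! - C(5,1)·9! + C(5,2)·8! - C(5,3)·7! + C(5,4)·6! - C(5,5)·5!
= 3628800 - 1814400 + 403200 - 50400 + 3600 - 120
= 2170680

2170680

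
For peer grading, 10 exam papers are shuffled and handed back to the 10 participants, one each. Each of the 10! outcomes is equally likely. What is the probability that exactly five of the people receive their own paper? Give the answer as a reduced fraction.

Favorable outcomes: C(10,5)·!5 = 252·44 = 11088.
Total outcomes: 10! = 3628800.
Probability = 11088/3628800 = 11/3600.

11/3600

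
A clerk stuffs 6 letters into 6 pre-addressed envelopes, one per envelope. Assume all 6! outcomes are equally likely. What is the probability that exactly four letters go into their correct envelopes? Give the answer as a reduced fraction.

Favorable outcomes: C(6,4)·!2 = 15·1 = 15.
Total outcomes: 6! = 720.
Probability = 15/720 = 1/48.

1/48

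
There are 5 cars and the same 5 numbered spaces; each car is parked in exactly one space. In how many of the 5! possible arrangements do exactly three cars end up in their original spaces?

10

Pick the 3 fixed positions: C(5,3) = 10 ways.
The remaining 2 must be deranged: !2 = 1.
Total: 10 × 1 = 10.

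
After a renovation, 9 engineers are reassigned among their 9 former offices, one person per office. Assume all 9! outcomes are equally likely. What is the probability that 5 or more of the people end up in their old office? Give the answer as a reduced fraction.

Favorable outcomes: Σ_{i≥5} C(9,i)·!(9-i) = 126·9 + 84·2 + 36·1 + 9·0 + 1·1 = 1339.
Total outcomes: 9! = 362880.
Probability = 1339/362880 = 1339/362880.

1339/362880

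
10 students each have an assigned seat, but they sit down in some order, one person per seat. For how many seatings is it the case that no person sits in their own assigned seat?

The subfactorial !10 = [10!/e] (nearest integer).
10! = 3628800, and 3628800/e ≈ 1334960.92, so !10 = 1334961.

1334961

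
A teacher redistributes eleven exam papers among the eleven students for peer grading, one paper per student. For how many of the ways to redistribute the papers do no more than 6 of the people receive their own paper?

39913444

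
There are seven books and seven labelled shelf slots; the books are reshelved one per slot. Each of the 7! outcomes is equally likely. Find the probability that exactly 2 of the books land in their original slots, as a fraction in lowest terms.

11/60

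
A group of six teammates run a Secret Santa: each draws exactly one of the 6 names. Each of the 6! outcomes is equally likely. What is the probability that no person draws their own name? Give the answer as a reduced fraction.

53/144

Favorable outcomes: !6 = 265.
Total outcomes: 6! = 720.
Probability = 265/720 = 53/144.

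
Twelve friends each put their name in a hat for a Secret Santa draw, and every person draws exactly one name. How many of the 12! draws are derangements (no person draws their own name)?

176214841

!12 = 12! · Σ_{k=0}^{12} (-1)^k/k!
= 12! - 12!/1! + 12!/2! - 12!/3! + 12!/4! - 12!/5! + 12!/6! - 12!/7! + 12!/8! - 12!/9! + 12!/10! - 12!/11! + 12!/12!
= 479001600 - 479001600 + 239500800 - 79833600 + 19958400 - 3991680 + 665280 - 95040 + 11880 - 1320 + 132 - 12 + 1
= 176214841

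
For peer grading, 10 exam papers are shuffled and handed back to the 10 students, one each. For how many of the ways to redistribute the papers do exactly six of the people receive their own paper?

Choose which 6 of the 10 are fixed: C(10,6) = 210.
The other 4 form a derangement: !4 = 9.
Total: 210 × 9 = 1890.

1890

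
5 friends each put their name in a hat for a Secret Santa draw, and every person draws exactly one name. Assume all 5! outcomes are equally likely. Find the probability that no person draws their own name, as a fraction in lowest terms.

11/30

Favorable outcomes: !5 = 44.
Total outcomes: 5! = 120.
Probability = 44/120 = 11/30.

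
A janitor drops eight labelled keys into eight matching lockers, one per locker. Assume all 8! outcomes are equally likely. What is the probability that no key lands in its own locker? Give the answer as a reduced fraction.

2119/5760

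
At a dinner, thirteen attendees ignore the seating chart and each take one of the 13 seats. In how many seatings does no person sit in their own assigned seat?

2290792932

Recurrence: !13 = 12·(!12 + !11).
!13 = 12·(176214841 + 14684570) = 12·190899411 = 2290792932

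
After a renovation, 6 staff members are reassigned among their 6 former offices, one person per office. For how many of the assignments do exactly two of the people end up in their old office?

135

Choose which 2 of the 6 are fixed: C(6,2) = 15.
The other 4 form a derangement: !4 = 9.
Total: 15 × 9 = 135.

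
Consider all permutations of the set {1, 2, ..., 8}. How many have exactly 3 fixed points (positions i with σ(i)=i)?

2464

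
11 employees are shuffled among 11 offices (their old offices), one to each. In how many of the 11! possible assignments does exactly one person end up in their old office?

14684571

Choose which one of the 11 is fixed: C(11,1) = 11.
The other 10 form a derangement: !10 = 1334961.
Total: 11 × 1334961 = 14684571.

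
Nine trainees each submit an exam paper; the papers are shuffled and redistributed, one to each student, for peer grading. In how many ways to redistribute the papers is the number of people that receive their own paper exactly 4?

5544

Pick the 4 fixed positions: C(9,4) = 126 ways.
The other 5 form a derangement: !5 = 44.
Total: 126 × 44 = 5544.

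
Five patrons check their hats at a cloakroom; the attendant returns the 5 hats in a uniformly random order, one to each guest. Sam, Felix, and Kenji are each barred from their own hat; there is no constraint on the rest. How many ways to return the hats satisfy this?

64

Inclusion-exclusion on the 3 forbidden self-matches:
Σ_{j=0}^{3} (-1)^j C(3,j)(5-j)!
= C(3,0)·5! - C(3,1)·4! + C(3,2)·3! - C(3,3)·2!
= 120 - 72 + 18 - 2
= 64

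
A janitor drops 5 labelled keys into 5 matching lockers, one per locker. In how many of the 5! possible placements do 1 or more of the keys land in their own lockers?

Sum C(5,i)·!(5-i) for i = 1..5:
  i=1: C(5,1)·!4 = 5·9 = 45
  i=2: C(5,2)·!3 = 10·2 = 20
  i=3: C(5,3)·!2 = 10·1 = 10
  i=4: C(5,4)·!1 = 5·0 = 0
  i=5: C(5,5)·!0 = 1·1 = 1
Total = 76.

76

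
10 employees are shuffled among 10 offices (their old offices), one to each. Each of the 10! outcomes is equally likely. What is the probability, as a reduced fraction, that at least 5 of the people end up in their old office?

829/226800

Favorable outcomes: Σ_{i≥5} C(10,i)·!(10-i) = 252·44 + 210·9 + 120·2 + 45·1 + 10·0 + 1·1 = 13264.
Total outcomes: 10! = 3628800.
Probability = 13264/3628800 = 829/226800.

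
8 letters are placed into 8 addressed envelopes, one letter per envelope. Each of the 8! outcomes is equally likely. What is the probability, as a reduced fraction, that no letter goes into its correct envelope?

2119/5760

Favorable outcomes: !8 = 14833.
Total outcomes: 8! = 40320.
Probability = 14833/40320 = 2119/5760.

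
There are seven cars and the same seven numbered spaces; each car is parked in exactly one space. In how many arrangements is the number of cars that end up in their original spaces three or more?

# with exactly i fixed is C(7,i)·!(7-i); sum over i=3..7:
  i=3: C(7,3)·!4 = 35·9 = 315
  i=4: C(7,4)·!3 = 35·2 = 70
  i=5: C(7,5)·!2 = 21·1 = 21
  i=6: C(7,6)·!1 = 7·0 = 0
  i=7: C(7,7)·!0 = 1·1 = 1
Total = 407.

407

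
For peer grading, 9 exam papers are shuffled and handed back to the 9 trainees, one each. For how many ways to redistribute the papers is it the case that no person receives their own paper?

133496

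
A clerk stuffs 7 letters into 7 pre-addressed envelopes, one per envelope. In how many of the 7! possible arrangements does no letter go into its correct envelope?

1854

The subfactorial !7 = [7!/e] (nearest integer).
7! = 5040, and 5040/e ≈ 1854.11, so !7 = 1854.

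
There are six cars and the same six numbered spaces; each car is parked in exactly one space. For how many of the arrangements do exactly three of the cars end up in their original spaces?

40

Pick the 3 fixed positions: C(6,3) = 20 ways.
The other 3 form a derangement: !3 = 2.
Total: 20 × 2 = 40.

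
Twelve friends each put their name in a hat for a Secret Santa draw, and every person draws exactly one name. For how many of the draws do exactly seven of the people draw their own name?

Pick the 7 fixed positions: C(12,7) = 792 ways.
The remaining 5 must be deranged: !5 = 44.
Total: 792 × 44 = 34848.

34848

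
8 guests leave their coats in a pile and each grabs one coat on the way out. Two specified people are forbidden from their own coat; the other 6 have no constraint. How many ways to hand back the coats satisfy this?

30960

Let A_j be the event that the j-th constrained one is fixed. By inclusion-exclusion over the 2 events:
Σ_{j=0}^{2} (-1)^j C(2,j)(8-j)!
= C(2,0)·8! - C(2,1)·7! + C(2,2)·6!
= 40320 - 10080 + 720
= 30960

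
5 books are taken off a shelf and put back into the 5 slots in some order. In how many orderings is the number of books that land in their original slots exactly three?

10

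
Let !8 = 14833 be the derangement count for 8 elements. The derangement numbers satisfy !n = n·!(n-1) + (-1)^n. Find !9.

!9 = 9·14833 - 1 = 133496.

133496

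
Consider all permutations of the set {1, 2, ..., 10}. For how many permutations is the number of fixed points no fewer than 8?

46

# with exactly i fixed is C(10,i)·!(10-i); sum over i=8..10:
  i=8: C(10,8)·!2 = 45·1 = 45
  i=9: C(10,9)·!1 = 10·0 = 0
  i=10: C(10,10)·!0 = 1·1 = 1
Total = 46.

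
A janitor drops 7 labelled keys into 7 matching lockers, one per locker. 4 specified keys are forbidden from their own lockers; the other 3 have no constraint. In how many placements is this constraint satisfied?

2790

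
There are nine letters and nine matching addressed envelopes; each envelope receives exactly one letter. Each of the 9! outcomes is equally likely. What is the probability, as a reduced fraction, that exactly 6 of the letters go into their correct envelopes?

Favorable outcomes: C(9,6)·!3 = 84·2 = 168.
Total outcomes: 9! = 362880.
Probability = 168/362880 = 1/2160.

1/2160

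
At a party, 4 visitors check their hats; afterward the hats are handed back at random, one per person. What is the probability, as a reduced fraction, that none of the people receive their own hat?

3/8

Favorable outcomes: !4 = 9.
Total outcomes: 4! = 24.
Probability = 9/24 = 3/8.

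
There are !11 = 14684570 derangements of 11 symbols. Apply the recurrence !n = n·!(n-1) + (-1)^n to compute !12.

176214841

!12 = 12·14684570 + 1 = 176214841.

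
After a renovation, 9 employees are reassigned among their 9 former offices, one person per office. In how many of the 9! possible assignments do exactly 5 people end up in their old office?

1134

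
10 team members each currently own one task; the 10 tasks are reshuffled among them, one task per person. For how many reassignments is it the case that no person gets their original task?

Recurrence: !10 = 9·(!9 + !8).
!10 = 9·(133496 + 14833) = 9·148329 = 1334961

1334961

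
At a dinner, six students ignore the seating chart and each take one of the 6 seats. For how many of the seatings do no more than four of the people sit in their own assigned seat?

719

# with exactly i fixed is C(6,i)·!(6-i); sum over i=0..4:
  i=0: C(6,0)·!6 = 1·265 = 265
  i=1: C(6,1)·!5 = 6·44 = 264
  i=2: C(6,2)·!4 = 15·9 = 135
  i=3: C(6,3)·!3 = 20·2 = 40
  i=4: C(6,4)·!2 = 15·1 = 15
Total = 719.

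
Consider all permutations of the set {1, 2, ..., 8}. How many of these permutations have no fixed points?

14833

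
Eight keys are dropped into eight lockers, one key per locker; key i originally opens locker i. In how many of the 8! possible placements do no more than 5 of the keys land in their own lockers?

40291

Sum C(8,i)·!(8-i) for i = 0..5:
  i=0: C(8,0)·!8 = 1·14833 = 14833
  i=1: C(8,1)·!7 = 8·1854 = 14832
  i=2: C(8,2)·!6 = 28·265 = 7420
  i=3: C(8,3)·!5 = 56·44 = 2464
  i=4: C(8,4)·!4 = 70·9 = 630
  i=5: C(8,5)·!3 = 56·2 = 112
Total = 40291.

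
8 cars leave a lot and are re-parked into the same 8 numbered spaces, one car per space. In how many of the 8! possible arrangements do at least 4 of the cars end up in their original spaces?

771

Sum C(8,i)·!(8-i) for i = 4..8:
  i=4: C(8,4)·!4 = 70·9 = 630
  i=5: C(8,5)·!3 = 56·2 = 112
  i=6: C(8,6)·!2 = 28·1 = 28
  i=7: C(8,7)·!1 = 8·0 = 0
  i=8: C(8,8)·!0 = 1·1 = 1
Total = 771.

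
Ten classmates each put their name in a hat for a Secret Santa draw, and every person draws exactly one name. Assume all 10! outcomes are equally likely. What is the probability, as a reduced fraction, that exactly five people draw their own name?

11/3600

Favorable outcomes: C(10,5)·!5 = 252·44 = 11088.
Total outcomes: 10! = 3628800.
Probability = 11088/3628800 = 11/3600.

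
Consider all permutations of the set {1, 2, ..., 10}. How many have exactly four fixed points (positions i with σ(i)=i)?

55650

Choose which 4 of the 10 are fixed: C(10,4) = 210.
The remaining 6 must be deranged: !6 = 265.
Total: 210 × 265 = 55650.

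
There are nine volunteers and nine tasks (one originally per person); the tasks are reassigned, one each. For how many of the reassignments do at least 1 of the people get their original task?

229384

Sum C(9,i)·!(9-i) for i = 1..9:
  i=1: C(9,1)·!8 = 9·14833 = 133497
  i=2: C(9,2)·!7 = 36·1854 = 66744
  i=3: C(9,3)·!6 = 84·265 = 22260
  i=4: C(9,4)·!5 = 126·44 = 5544
  i=5: C(9,5)·!4 = 126·9 = 1134
  i=6: C(9,6)·!3 = 84·2 = 168
  i=7: C(9,7)·!2 = 36·1 = 36
  i=8: C(9,8)·!1 = 9·0 = 0
  i=9: C(9,9)·!0 = 1·1 = 1
Total = 229384.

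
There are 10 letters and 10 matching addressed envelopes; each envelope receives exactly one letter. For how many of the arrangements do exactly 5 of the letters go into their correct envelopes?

Choose which 5 of the 10 are fixed: C(10,5) = 252.
The remaining 5 must be deranged: !5 = 44.
Total: 252 × 44 = 11088.

11088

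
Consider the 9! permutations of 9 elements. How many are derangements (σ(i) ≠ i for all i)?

133496

!9 = 9! · Σ_{k=0}^{9} (-1)^k/k!
= 9! - 9!/1! + 9!/2! - 9!/3! + 9!/4! - 9!/5! + 9!/6! - 9!/7! + 9!/8! - 9!/9!
= 362880 - 362880 + 181440 - 60480 + 15120 - 3024 + 504 - 72 + 9 - 1
= 133496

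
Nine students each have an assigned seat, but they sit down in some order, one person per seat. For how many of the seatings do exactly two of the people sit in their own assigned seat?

66744

Choose which 2 of the 9 are fixed: C(9,2) = 36.
The remaining 7 must be deranged: !7 = 1854.
Total: 36 × 1854 = 66744.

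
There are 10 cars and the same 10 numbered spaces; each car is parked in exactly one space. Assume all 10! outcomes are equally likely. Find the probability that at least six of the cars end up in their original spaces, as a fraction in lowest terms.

Favorable outcomes: Σ_{i≥6} C(10,i)·!(10-i) = 210·9 + 120·2 + 45·1 + 10·0 + 1·1 = 2176.
Total outcomes: 10! = 3628800.
Probability = 2176/3628800 = 17/28350.

17/28350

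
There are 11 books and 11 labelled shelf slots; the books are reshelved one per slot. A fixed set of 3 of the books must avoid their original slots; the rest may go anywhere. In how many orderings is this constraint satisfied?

30078720

Inclusion-exclusion on the 3 forbidden self-matches:
Σ_{j=0}^{3} (-1)^j C(3,j)(11-j)!
= C(3,0)·11! - C(3,1)·10! + C(3,2)·9! - C(3,3)·8!
= 39916800 - 10886400 + 1088640 - 40320
= 30078720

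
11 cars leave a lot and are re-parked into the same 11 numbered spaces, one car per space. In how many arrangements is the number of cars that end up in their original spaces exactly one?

14684571

Choose which one of the 11 is fixed: C(11,1) = 11.
The remaining 10 must be deranged: !10 = 1334961.
Total: 11 × 1334961 = 14684571.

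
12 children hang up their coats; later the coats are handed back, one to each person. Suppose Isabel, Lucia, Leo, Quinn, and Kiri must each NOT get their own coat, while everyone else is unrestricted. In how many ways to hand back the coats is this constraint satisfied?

Let A_j be the event that the j-th constrained one is fixed. By inclusion-exclusion over the 5 events:
Σ_{j=0}^{5} (-1)^j C(5,j)(12-j)!
= C(5,0)·12! - C(5,1)·11! + C(5,2)·10! - C(5,3)·9! + C(5,4)·8! - C(5,5)·7!
= 479001600 - 199584000 + 36288000 - 3628800 + 201600 - 5040
= 312273360

312273360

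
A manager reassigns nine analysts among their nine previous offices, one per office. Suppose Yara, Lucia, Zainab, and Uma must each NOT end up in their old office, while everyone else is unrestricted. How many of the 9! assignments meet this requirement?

Let A_j be the event that the j-th constrained one is fixed. By inclusion-exclusion over the 4 events:
Σ_{j=0}^{4} (-1)^j C(4,j)(9-j)!
= C(4,0)·9! - C(4,1)·8! + C(4,2)·7! - C(4,3)·6! + C(4,4)·5!
= 362880 - 161280 + 30240 - 2880 + 120
= 229080

229080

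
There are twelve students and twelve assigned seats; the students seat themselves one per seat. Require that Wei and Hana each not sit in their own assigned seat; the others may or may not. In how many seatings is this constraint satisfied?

Inclusion-exclusion on the 2 forbidden self-matches:
Σ_{j=0}^{2} (-1)^j C(2,j)(12-j)!
= C(2,0)·12! - C(2,1)·11! + C(2,2)·10!
= 479001600 - 79833600 + 3628800
= 402796800

402796800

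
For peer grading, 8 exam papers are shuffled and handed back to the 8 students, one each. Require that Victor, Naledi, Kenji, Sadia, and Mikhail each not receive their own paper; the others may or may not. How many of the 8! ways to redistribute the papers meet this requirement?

21234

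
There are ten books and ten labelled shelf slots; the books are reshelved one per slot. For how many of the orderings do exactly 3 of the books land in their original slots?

Pick the 3 fixed positions: C(10,3) = 120 ways.
The other 7 form a derangement: !7 = 1854.
Total: 120 × 1854 = 222480.

222480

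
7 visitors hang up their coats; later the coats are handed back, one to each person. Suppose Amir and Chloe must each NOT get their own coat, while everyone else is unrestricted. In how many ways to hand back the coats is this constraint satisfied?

3720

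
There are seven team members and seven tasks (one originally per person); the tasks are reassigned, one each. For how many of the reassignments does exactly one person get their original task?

Pick the single fixed position: C(7,1) = 7 ways.
The remaining 6 must be deranged: !6 = 265.
Total: 7 × 265 = 1855.

1855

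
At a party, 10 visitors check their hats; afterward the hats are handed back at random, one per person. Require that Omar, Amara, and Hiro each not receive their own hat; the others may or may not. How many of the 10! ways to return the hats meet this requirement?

Inclusion-exclusion on the 3 forbidden self-matches:
Σ_{j=0}^{3} (-1)^j C(3,j)(10-j)!
= C(3,0)·10! - C(3,1)·9! + C(3,2)·8! - C(3,3)·7!
= 3628800 - 1088640 + 120960 - 5040
= 2656080

2656080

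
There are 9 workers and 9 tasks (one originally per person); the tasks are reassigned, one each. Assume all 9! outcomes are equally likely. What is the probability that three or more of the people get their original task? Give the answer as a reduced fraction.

Favorable outcomes: Σ_{i≥3} C(9,i)·!(9-i) = 84·265 + 126·44 + 126·9 + 84·2 + 36·1 + 9·0 + 1·1 = 29143.
Total outcomes: 9! = 362880.
Probability = 29143/362880 = 29143/362880.

29143/362880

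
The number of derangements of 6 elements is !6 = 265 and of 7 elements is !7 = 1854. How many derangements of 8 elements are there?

14833

!8 = (8-1)·(!7 + !6) = 7·(1854 + 265) = 7·2119 = 14833.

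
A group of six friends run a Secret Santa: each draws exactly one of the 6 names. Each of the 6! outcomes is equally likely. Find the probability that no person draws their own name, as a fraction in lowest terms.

Favorable outcomes: !6 = 265.
Total outcomes: 6! = 720.
Probability = 265/720 = 53/144.

53/144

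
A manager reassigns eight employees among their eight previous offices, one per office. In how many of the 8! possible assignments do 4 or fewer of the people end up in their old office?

Sum C(8,i)·!(8-i) for i = 0..4:
  i=0: C(8,0)·!8 = 1·14833 = 14833
  i=1: C(8,1)·!7 = 8·1854 = 14832
  i=2: C(8,2)·!6 = 28·265 = 7420
  i=3: C(8,3)·!5 = 56·44 = 2464
  i=4: C(8,4)·!4 = 70·9 = 630
Total = 40179.

40179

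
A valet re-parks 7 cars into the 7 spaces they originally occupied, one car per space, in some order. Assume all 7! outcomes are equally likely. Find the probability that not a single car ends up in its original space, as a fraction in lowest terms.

103/280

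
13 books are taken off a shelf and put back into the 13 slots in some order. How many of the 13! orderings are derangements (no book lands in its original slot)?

!13 = 13! · Σ_{k=0}^{13} (-1)^k/k!
= 13! - 13!/1! + 13!/2! - 13!/3! + 13!/4! - 13!/5! + 13!/6! - 13!/7! + 13!/8! - 13!/9! + 13!/10! - 13!/11! + 13!/12! - 13!/13!
= 6227020800 - 6227020800 + 3113510400 - 1037836800 + 259459200 - 51891840 + 8648640 - 1235520 + 154440 - 17160 + 1716 - 156 + 13 - 1
= 2290792932

2290792932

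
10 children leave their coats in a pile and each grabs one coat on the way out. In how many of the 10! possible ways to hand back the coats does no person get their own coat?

Recurrence: !10 = 10·!9 + (-1)^10.
!10 = 10·133496 + 1 = 1334961

1334961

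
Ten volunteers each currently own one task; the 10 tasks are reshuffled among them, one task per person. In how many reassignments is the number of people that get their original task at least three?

291394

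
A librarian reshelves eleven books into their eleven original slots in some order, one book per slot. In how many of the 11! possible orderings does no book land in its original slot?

14684570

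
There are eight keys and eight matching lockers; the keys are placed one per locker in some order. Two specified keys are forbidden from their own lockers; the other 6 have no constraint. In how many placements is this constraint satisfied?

30960

Inclusion-exclusion on the 2 forbidden self-matches:
Σ_{j=0}^{2} (-1)^j C(2,j)(8-j)!
= C(2,0)·8! - C(2,1)·7! + C(2,2)·6!
= 40320 - 10080 + 720
= 30960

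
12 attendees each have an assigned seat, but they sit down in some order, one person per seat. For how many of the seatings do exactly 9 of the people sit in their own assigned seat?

Choose which 9 of the 12 are fixed: C(12,9) = 220.
The other 3 form a derangement: !3 = 2.
Total: 220 × 2 = 440.

440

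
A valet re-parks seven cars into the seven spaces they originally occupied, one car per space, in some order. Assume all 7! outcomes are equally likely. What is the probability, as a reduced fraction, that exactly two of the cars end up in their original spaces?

11/60

Favorable outcomes: C(7,2)·!5 = 21·44 = 924.
Total outcomes: 7! = 5040.
Probability = 924/5040 = 11/60.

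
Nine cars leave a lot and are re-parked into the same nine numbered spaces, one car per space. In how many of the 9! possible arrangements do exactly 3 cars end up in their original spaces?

22260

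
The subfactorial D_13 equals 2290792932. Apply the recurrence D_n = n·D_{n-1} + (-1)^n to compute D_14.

D_14 = 14·2290792932 + 1 = 32071101049.

32071101049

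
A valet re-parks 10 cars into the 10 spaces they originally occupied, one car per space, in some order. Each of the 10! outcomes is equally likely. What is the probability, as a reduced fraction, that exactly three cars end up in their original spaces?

103/1680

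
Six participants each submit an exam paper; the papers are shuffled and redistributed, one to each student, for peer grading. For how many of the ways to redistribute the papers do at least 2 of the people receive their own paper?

191

Sum C(6,i)·!(6-i) for i = 2..6:
  i=2: C(6,2)·!4 = 15·9 = 135
  i=3: C(6,3)·!3 = 20·2 = 40
  i=4: C(6,4)·!2 = 15·1 = 15
  i=5: C(6,5)·!1 = 6·0 = 0
  i=6: C(6,6)·!0 = 1·1 = 1
Total = 191.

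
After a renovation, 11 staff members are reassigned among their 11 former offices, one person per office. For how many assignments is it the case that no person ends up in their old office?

14684570

Recurrence: !11 = 11·!10 + (-1)^11.
!11 = 11·1334961 - 1 = 14684570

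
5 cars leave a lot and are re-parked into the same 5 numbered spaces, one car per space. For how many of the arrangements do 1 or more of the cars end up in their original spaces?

76

Sum C(5,i)·!(5-i) for i = 1..5:
  i=1: C(5,1)·!4 = 5·9 = 45
  i=2: C(5,2)·!3 = 10·2 = 20
  i=3: C(5,3)·!2 = 10·1 = 10
  i=4: C(5,4)·!1 = 5·0 = 0
  i=5: C(5,5)·!0 = 1·1 = 1
Total = 76.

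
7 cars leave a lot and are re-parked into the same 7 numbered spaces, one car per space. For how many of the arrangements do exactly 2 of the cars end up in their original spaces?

924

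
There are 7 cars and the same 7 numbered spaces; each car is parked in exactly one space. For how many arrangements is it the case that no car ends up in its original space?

!7 is the nearest integer to 7!/e.
7! = 5040, and 5040/e ≈ 1854.11, so !7 = 1854.

1854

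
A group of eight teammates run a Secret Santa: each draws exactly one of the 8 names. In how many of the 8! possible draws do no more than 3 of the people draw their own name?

# with exactly i fixed is C(8,i)·!(8-i); sum over i=0..3:
  i=0: C(8,0)·!8 = 1·14833 = 14833
  i=1: C(8,1)·!7 = 8·1854 = 14832
  i=2: C(8,2)·!6 = 28·265 = 7420
  i=3: C(8,3)·!5 = 56·44 = 2464
Total = 39549.

39549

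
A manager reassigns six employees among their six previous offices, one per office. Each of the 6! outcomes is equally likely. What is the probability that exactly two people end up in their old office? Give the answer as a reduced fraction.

Favorable outcomes: C(6,2)·!4 = 15·9 = 135.
Total outcomes: 6! = 720.
Probability = 135/720 = 3/16.

3/16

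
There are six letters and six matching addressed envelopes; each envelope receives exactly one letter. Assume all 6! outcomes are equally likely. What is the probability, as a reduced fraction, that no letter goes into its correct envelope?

Favorable outcomes: !6 = 265.
Total outcomes: 6! = 720.
Probability = 265/720 = 53/144.

53/144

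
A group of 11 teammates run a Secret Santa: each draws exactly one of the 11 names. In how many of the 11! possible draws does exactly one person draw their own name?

14684571

Choose which one of the 11 is fixed: C(11,1) = 11.
The remaining 10 must be deranged: !10 = 1334961.
Total: 11 × 1334961 = 14684571.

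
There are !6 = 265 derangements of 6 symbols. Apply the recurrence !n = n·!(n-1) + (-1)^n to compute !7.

1854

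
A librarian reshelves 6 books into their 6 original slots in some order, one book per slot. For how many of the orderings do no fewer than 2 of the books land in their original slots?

Sum C(6,i)·!(6-i) for i = 2..6:
  i=2: C(6,2)·!4 = 15·9 = 135
  i=3: C(6,3)·!3 = 20·2 = 40
  i=4: C(6,4)·!2 = 15·1 = 15
  i=5: C(6,5)·!1 = 6·0 = 0
  i=6: C(6,6)·!0 = 1·1 = 1
Total = 191.

191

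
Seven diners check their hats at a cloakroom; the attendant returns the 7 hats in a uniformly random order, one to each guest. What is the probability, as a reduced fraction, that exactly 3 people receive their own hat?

Favorable outcomes: C(7,3)·!4 = 35·9 = 315.
Total outcomes: 7! = 5040.
Probability = 315/5040 = 1/16.

1/16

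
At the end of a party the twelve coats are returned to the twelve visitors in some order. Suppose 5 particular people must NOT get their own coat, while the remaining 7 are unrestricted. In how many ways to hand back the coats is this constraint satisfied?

312273360

Inclusion-exclusion on the 5 forbidden self-matches:
Σ_{j=0}^{5} (-1)^j C(5,j)(12-j)!
= C(5,0)·12! - C(5,1)·11! + C(5,2)·10! - C(5,3)·9! + C(5,4)·8! - C(5,5)·7!
= 479001600 - 199584000 + 36288000 - 3628800 + 201600 - 5040
= 312273360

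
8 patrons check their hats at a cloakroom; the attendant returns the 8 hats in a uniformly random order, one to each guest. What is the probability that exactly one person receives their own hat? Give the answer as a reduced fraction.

103/280

Favorable outcomes: C(8,1)·!7 = 8·1854 = 14832.
Total outcomes: 8! = 40320.
Probability = 14832/40320 = 103/280.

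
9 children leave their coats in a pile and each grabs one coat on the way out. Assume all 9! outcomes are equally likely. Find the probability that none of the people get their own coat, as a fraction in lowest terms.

Favorable outcomes: !9 = 133496.
Total outcomes: 9! = 362880.
Probability = 133496/362880 = 16687/45360.

16687/45360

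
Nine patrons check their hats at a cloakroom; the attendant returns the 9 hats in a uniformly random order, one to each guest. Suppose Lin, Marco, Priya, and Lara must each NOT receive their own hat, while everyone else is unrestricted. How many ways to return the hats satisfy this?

229080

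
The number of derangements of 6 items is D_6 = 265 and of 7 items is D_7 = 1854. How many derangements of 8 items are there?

14833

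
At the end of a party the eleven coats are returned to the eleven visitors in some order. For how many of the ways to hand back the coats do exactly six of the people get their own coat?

20328

Pick the 6 fixed positions: C(11,6) = 462 ways.
The remaining 5 must be deranged: !5 = 44.
Total: 462 × 44 = 20328.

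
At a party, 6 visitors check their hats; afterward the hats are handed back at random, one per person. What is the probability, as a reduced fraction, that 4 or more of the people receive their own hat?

1/45

Favorable outcomes: Σ_{i≥4} C(6,i)·!(6-i) = 15·1 + 6·0 + 1·1 = 16.
Total outcomes: 6! = 720.
Probability = 16/720 = 1/45.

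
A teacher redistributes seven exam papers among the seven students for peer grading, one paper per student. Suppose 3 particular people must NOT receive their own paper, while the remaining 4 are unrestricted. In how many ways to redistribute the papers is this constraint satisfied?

3216

Inclusion-exclusion on the 3 forbidden self-matches:
Σ_{j=0}^{3} (-1)^j C(3,j)(7-j)!
= C(3,0)·7! - C(3,1)·6! + C(3,2)·5! - C(3,3)·4!
= 5040 - 2160 + 360 - 24
= 3216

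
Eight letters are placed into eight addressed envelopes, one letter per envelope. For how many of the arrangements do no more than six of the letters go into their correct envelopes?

40319

Sum C(8,i)·!(8-i) for i = 0..6:
  i=0: C(8,0)·!8 = 1·14833 = 14833
  i=1: C(8,1)·!7 = 8·1854 = 14832
  i=2: C(8,2)·!6 = 28·265 = 7420
  i=3: C(8,3)·!5 = 56·44 = 2464
  i=4: C(8,4)·!4 = 70·9 = 630
  i=5: C(8,5)·!3 = 56·2 = 112
  i=6: C(8,6)·!2 = 28·1 = 28
Total = 40319.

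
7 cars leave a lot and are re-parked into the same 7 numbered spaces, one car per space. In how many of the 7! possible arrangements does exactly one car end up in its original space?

1855

Choose which one of the 7 is fixed: C(7,1) = 7.
The remaining 6 must be deranged: !6 = 265.
Total: 7 × 265 = 1855.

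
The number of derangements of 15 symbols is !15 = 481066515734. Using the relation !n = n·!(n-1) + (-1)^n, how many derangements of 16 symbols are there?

7697064251745

!16 = 16·481066515734 + 1 = 7697064251745.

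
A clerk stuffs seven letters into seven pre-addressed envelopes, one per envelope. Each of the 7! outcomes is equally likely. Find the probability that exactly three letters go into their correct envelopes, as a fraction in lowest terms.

1/16

Favorable outcomes: C(7,3)·!4 = 35·9 = 315.
Total outcomes: 7! = 5040.
Probability = 315/5040 = 1/16.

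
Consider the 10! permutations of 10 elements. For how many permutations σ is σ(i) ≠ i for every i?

!10 = 10! · Σ_{k=0}^{10} (-1)^k/k!
= 10! - 10!/1! + 10!/2! - 10!/3! + 10!/4! - 10!/5! + 10!/6! - 10!/7! + 10!/8! - 10!/9! + 10!/10!
= 3628800 - 3628800 + 1814400 - 604800 + 151200 - 30240 + 5040 - 720 + 90 - 10 + 1
= 1334961

1334961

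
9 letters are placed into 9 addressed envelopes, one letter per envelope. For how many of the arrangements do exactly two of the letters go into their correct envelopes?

Choose which 2 of the 9 are fixed: C(9,2) = 36.
The other 7 form a derangement: !7 = 1854.
Total: 36 × 1854 = 66744.

66744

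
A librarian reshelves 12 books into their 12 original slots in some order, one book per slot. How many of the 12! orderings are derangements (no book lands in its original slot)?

176214841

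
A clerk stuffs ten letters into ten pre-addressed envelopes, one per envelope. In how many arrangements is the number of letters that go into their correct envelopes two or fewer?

3337406

Sum C(10,i)·!(10-i) for i = 0..2:
  i=0: C(10,0)·!10 = 1·1334961 = 1334961
  i=1: C(10,1)·!9 = 10·133496 = 1334960
  i=2: C(10,2)·!8 = 45·14833 = 667485
Total = 3337406.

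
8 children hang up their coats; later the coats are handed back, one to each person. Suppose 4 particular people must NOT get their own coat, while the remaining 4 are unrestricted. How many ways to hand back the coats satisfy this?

Let A_j be the event that the j-th constrained one is fixed. By inclusion-exclusion over the 4 events:
Σ_{j=0}^{4} (-1)^j C(4,j)(8-j)!
= C(4,0)·8! - C(4,1)·7! + C(4,2)·6! - C(4,3)·5! + C(4,4)·4!
= 40320 - 20160 + 4320 - 480 + 24
= 24024

24024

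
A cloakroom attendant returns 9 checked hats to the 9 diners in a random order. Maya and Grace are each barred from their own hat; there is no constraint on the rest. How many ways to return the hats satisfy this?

287280

Inclusion-exclusion on the 2 forbidden self-matches:
Σ_{j=0}^{2} (-1)^j C(2,j)(9-j)!
= C(2,0)·9! - C(2,1)·8! + C(2,2)·7!
= 362880 - 80640 + 5040
= 287280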